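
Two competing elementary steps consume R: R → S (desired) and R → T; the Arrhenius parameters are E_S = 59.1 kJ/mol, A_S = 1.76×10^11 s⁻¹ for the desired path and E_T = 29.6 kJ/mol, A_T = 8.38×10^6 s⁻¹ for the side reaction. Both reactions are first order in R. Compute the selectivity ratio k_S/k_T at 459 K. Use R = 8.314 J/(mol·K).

9.23

Since both paths have the same order in R, the concentration cancels and S_{S/T} = k_S/k_T = (A_S/A_T)·exp[(E_T−E_S)/(RT)].
(E_T−E_S)/(RT) = (29.6−59.1)×10³/(8.314×459) = -29500/3816 = -7.730.
k_S/k_T = (1.76×10^11/8.38×10^6)·exp(-7.730) = 21002 × 4.393×10^-4 = 9.23.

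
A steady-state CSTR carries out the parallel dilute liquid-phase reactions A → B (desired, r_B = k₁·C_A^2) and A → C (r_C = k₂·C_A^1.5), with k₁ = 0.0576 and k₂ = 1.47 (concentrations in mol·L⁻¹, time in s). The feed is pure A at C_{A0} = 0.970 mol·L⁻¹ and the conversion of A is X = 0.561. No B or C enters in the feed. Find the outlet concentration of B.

Exit C_A = C_{A0}(1−X) = 0.970×0.439 = 0.4258 mol·L⁻¹.
Rates in a CSTR are evaluated at the outlet concentration: r_B = 0.0576×0.4258^2 = 0.01044, r_C = 1.47×0.4258^1.5 = 0.4085.
Fraction of consumed A going to B: r_B/(r_B+r_C) = 0.02493.
C_B = 0.02493·C_{A0}·X = 0.02493×0.970×0.561 = 0.0136 mol·L⁻¹.

0.0136 mol·L⁻¹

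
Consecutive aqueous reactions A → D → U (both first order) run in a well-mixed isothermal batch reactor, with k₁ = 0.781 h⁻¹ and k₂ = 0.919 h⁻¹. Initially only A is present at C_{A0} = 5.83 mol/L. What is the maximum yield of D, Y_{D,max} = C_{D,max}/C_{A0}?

At the optimum, C_{D,max}/C_{A0} = (k₁/k₂)^[k₂/(k₂−k₁)].
= (0.781/0.919)^(0.919/(0.919−0.781)) = (0.8498)^(6.659) = 0.3384.

0.338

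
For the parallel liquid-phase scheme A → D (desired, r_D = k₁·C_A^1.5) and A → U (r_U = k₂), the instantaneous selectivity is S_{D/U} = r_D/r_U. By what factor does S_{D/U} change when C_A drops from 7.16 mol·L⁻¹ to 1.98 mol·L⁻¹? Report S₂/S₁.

S_{D/U} = (k₁/k₂)·C_A^1.5, so S₂/S₁ = (C_{A,2}/C_{A,1})^1.5.
= (1.98/7.16)^1.5 = (0.2765)^1.5 = 0.145.

0.145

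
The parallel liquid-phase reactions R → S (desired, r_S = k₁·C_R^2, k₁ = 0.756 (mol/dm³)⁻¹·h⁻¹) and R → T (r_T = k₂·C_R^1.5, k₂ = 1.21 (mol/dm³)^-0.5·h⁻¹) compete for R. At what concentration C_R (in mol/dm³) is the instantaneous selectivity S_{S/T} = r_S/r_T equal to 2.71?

S_{S/T} = (k₁/k₂)·C_R^0.5 ⇒ C_R = (S·k₂/k₁)^(2).
= (2.71×1.21/0.756)^(2) = (4.337)^(2) = 18.8 mol/dm³.

18.8 mol/dm³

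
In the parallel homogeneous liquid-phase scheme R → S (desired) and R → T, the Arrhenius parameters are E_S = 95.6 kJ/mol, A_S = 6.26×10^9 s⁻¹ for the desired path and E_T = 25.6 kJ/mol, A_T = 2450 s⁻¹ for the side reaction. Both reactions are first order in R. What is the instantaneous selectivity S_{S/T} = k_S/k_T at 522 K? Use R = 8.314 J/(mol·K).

k_S/k_T = (A_S/A_T)·exp[−(E_S−E_T)/(RT)] = (A_S/A_T)·exp[(E_T−E_S)/(RT)].
(E_T−E_S)/(RT) = (25.6−95.6)×10³/(8.314×522) = -70000/4340 = -16.13.
k_S/k_T = (6.26×10^9/2450)·exp(-16.13) = 2.555×10^6 × 9.888×10^-8 = 0.253.
Since E_S > E_T, raising the temperature improves selectivity toward S.

0.253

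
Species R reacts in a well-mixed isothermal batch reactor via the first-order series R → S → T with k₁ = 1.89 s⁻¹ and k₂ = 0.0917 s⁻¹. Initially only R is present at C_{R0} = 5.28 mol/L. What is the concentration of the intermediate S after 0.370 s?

2.61 mol/L

The intermediate concentration in a first-order A→B→C sequence is C_S = k₁C_{R0}(e^(−k₁t) − e^(−k₂t))/(k₂−k₁).
e^(−k₁t) = e^(−1.89×0.370) = e^(−0.6993) = 0.4969; e^(−k₂t) = e^(−0.03393) = 0.9666.
C_S = 1.89×5.28/(0.0917−1.89) × (0.4969−0.9666) = (-5.549)×(-0.4697) = 2.607 mol/L.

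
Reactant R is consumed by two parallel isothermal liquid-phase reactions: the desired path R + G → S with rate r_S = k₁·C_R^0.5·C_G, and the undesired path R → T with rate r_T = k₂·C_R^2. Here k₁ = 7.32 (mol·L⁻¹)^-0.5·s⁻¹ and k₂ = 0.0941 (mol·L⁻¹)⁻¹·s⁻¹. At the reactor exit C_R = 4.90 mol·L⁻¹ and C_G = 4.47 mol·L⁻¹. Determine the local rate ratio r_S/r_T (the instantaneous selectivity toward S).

32.1

S_{S/T} = r_S/r_T = (k₁·C_R^0.5·C_G)/(k₂·C_R^2) = (k₁/k₂)·C_R^-1.5·C_G.
= (7.32×4.900^0.5×4.470) / (0.0941×4.900^2) = 72.43/2.259 = 32.1.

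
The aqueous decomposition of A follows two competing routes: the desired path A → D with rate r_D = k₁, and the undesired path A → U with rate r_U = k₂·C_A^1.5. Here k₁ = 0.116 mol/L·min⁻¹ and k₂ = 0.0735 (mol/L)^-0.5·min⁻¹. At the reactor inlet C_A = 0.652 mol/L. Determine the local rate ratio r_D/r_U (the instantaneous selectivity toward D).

S_{D/U} = r_D/r_U = (k₁)/(k₂·C_A^1.5) = (k₁/k₂)·C_A^-1.5.
= (0.116) / (0.0735×0.6520^1.5) = 0.1160/0.03870 = 3.00.

3.00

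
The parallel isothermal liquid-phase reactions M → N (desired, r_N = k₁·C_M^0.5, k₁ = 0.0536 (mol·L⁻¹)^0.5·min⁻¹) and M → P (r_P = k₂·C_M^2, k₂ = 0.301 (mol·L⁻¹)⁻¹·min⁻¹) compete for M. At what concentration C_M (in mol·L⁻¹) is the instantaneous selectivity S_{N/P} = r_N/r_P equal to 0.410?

0.574 mol·L⁻¹

S_{N/P} = (k₁/k₂)·C_M^-1.5 ⇒ C_M = (S·k₂/k₁)^(1/(-1.5)).
= (0.410×0.301/0.0536)^(-0.6667) = (2.302)^(-0.6667) = 0.574 mol·L⁻¹.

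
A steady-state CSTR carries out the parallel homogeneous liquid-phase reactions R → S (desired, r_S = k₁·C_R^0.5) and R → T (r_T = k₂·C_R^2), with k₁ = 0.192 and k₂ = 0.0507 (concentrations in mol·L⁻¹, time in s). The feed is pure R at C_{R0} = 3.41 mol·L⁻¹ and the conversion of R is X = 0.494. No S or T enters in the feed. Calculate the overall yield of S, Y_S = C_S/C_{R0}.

Exit C_R = C_{R0}(1−X) = 3.41×0.506 = 1.725 mol·L⁻¹.
Rates in a CSTR are evaluated at the outlet concentration: r_S = 0.192×1.725^0.5 = 0.2522, r_T = 0.0507×1.725^2 = 0.1509.
Fraction of consumed R going to S: r_S/(r_S+r_T) = 0.6256.
C_S = 0.6256·C_{R0}·X = 0.6256×3.41×0.494 = 1.05 mol·L⁻¹; Y_S = C_S/C_{R0} = 0.309.

0.309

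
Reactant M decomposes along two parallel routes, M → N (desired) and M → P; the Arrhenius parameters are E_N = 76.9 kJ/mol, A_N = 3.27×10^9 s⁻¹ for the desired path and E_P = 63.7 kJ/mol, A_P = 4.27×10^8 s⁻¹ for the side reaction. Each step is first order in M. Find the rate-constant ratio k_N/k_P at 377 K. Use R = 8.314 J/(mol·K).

k_N/k_P = (A_N/A_P)·exp[−(E_N−E_P)/(RT)] = (A_N/A_P)·exp[(E_P−E_N)/(RT)].
(E_P−E_N)/(RT) = (63.7−76.9)×10³/(8.314×377) = -13200/3134 = -4.211.
k_N/k_P = (3.27×10^9/4.27×10^8)·exp(-4.211) = 7.658 × 0.01483 = 0.114.

0.114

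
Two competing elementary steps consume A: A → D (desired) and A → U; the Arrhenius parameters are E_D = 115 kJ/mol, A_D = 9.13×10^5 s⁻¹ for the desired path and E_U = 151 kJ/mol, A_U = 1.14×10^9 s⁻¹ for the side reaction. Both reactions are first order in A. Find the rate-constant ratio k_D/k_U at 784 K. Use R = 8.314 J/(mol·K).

0.201

Since both paths have the same order in A, the concentration cancels and S_{D/U} = k_D/k_U = (A_D/A_U)·exp[(E_U−E_D)/(RT)].
(E_U−E_D)/(RT) = (151−115)×10³/(8.314×784) = 36000/6518 = 5.523.
k_D/k_U = (9.13×10^5/1.14×10^9)·exp(5.523) = 8.009×10^-4 × 250.4 = 0.201.
Since E_D < E_U, lowering the temperature improves selectivity toward D.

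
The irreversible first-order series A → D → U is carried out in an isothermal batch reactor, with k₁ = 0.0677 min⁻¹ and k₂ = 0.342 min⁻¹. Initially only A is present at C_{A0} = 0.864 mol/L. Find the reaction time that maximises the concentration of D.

5.90 min

Setting dC_D/dt = 0 gives t_opt = ln(k₂/k₁)/(k₂−k₁).
= ln(0.342/0.0677)/(0.342−0.0677) = ln(5.052)/0.2743 = 1.620/0.2743 = 5.90 min.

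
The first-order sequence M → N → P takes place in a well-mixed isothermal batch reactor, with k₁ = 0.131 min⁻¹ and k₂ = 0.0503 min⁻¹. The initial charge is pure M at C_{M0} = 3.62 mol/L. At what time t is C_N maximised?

For first-order series the maximum of C_N occurs at t_opt = ln(k₂/k₁)/(k₂−k₁).
= ln(0.0503/0.131)/(0.0503−0.131) = ln(0.3840)/-0.08070 = -0.9572/-0.08070 = 11.9 min.

11.9 min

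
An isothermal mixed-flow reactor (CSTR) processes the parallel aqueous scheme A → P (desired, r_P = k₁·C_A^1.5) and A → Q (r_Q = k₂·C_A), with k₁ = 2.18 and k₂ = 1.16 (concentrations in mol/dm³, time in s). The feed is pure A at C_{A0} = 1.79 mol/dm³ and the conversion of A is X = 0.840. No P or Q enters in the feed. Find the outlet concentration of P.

0.754 mol/dm³

Exit C_A = C_{A0}(1−X) = 1.79×0.160 = 0.2864 mol/dm³.
Rates in a CSTR are evaluated at the outlet concentration: r_P = 2.18×0.2864^1.5 = 0.3341, r_Q = 1.16×0.2864 = 0.3322.
Fraction of consumed A going to P: r_P/(r_P+r_Q) = 0.5014.
C_P = 0.5014·C_{A0}·X = 0.5014×1.79×0.840 = 0.754 mol/dm³.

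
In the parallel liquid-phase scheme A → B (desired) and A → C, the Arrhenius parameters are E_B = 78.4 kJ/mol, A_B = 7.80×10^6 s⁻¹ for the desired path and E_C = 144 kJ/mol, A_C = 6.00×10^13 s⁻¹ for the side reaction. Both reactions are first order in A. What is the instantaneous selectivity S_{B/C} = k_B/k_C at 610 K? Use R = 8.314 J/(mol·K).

With equal orders, S_{B/C} = k_B/k_C = (A_B/A_C)·exp[(E_C−E_B)/(RT)].
(E_C−E_B)/(RT) = (144−78.4)×10³/(8.314×610) = 65600/5072 = 12.93.
k_B/k_C = (7.80×10^6/6.00×10^13)·exp(12.93) = 1.300×10^-7 × 4.145×10^5 = 0.0539.

0.0539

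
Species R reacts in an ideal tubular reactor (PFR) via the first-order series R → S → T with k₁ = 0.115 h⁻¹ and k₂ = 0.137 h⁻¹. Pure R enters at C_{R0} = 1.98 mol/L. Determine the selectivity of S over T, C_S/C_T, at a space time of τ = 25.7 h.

0.142

The intermediate concentration in a first-order A→B→C sequence is C_S = k₁C_{R0}(e^(−k₁τ) − e^(−k₂τ))/(k₂−k₁).
e^(−k₁τ) = e^(−0.115×25.7) = e^(−2.956) = 0.05205; e^(−k₂τ) = e^(−3.521) = 0.02957.
C_S = 0.115×1.98/(0.137−0.115) × (0.05205−0.02957) = 10.35×0.02248 = 0.2327 mol/L.
C_R = C_{R0}e^(−k₁τ) = 0.1031 mol/L, so C_T = C_{R0}−C_R−C_S = 1.644 mol/L; C_S/C_T = 0.142.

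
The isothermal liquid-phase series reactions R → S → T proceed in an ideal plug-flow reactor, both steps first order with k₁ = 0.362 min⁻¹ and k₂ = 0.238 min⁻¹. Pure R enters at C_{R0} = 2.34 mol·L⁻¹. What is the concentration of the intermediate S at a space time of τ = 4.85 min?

For first-order series with pure R initially, C_S(τ) = k₁C_{R0}/(k₂−k₁)·(e^(−k₁τ) − e^(−k₂τ)).
e^(−k₁τ) = e^(−0.362×4.85) = e^(−1.756) = 0.1728; e^(−k₂τ) = e^(−1.154) = 0.3153.
C_S = 0.362×2.34/(0.238−0.362) × (0.1728−0.3153) = (-6.831)×(-0.1425) = 0.9734 mol·L⁻¹.

0.973 mol·L⁻¹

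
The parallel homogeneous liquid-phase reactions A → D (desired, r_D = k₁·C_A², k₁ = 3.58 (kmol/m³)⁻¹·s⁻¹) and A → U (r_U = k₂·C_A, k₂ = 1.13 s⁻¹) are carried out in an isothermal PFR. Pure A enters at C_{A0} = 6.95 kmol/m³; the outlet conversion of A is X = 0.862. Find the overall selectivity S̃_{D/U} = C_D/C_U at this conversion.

C_A = C_{A0}(1−X) = 0.9591 kmol/m³.
Along a PFR/batch, dC_U/dC_A = −r_U/(r_D+r_U) = −k₂/(k₂+k₁·C_A).
Integrating from C_{A0} to C_A: C_U = (1.13/3.58)·ln[(1.13+3.58·6.95)/(1.13+3.58·0.959)] = 0.3156·ln(26.01/4.564) = 0.5493 kmol/m³.
Then C_D = (C_{A0}−C_A) − C_U = 5.991 − 0.5493 = 5.442 kmol/m³.
S̃_{D/U} = C_D/C_U = 5.442/0.5493 = 9.91.

9.91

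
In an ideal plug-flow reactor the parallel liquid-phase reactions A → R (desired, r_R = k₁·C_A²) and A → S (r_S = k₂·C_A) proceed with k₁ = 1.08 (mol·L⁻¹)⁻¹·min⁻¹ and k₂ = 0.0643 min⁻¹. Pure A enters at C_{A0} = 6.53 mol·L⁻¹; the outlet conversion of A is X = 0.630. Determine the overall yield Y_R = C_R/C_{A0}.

0.621

C_A = C_{A0}(1−X) = 2.416 mol·L⁻¹.
Along a PFR/batch, dC_S/dC_A = −r_S/(r_R+r_S) = −k₂/(k₂+k₁·C_A).
Integrating from C_{A0} to C_A: C_S = (0.0643/1.08)·ln[(0.0643+1.08·6.53)/(0.0643+1.08·2.42)] = 0.05954·ln(7.117/2.674) = 0.05829 mol·L⁻¹.
Then C_R = (C_{A0}−C_A) − C_S = 4.114 − 0.05829 = 4.056 mol·L⁻¹.
Y_R = C_R/C_{A0} = 4.056/6.53 = 0.621.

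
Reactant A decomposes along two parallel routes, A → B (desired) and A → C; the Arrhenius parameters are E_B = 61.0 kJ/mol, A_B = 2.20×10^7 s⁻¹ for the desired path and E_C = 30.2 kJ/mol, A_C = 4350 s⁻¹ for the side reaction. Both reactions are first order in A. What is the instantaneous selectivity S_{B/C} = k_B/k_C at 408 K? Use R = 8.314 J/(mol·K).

With equal orders, S_{B/C} = k_B/k_C = (A_B/A_C)·exp[(E_C−E_B)/(RT)].
(E_C−E_B)/(RT) = (30.2−61.0)×10³/(8.314×408) = -30800/3392 = -9.080.
k_B/k_C = (2.20×10^7/4350)·exp(-9.080) = 5057 × 1.139×10^-4 = 0.576.
Since E_B > E_C, raising the temperature improves selectivity toward B.

0.576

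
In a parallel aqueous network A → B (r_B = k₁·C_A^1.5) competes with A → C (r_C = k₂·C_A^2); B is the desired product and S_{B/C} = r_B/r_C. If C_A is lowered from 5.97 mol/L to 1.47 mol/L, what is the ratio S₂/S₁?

2.02

S_{B/C} = (k₁/k₂)·C_A^-0.5, so S₂/S₁ = (C_{A,2}/C_{A,1})^-0.5.
= (1.47/5.97)^(-0.5) = (0.2462)^(-0.5) = 2.02.
Selectivity toward B rises as C_A falls — low-concentration operation is favoured.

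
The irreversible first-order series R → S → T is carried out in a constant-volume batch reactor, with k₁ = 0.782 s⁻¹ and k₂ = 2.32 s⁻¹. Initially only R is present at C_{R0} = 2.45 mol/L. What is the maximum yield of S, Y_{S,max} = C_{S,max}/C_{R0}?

0.194

For a first-order series the maximum intermediate yield is C_{S,max}/C_{R0} = (k₁/k₂)^[k₂/(k₂−k₁)].
= (0.782/2.32)^(2.32/(2.32−0.782)) = (0.3371)^(1.508) = 0.1939.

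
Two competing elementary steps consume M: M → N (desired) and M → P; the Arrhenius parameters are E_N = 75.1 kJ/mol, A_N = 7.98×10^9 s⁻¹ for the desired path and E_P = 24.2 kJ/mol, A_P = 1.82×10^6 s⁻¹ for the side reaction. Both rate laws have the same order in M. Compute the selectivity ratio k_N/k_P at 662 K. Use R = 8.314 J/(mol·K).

0.422

With equal orders, S_{N/P} = k_N/k_P = (A_N/A_P)·exp[(E_P−E_N)/(RT)].
(E_P−E_N)/(RT) = (24.2−75.1)×10³/(8.314×662) = -50900/5504 = -9.248.
k_N/k_P = (7.98×10^9/1.82×10^6)·exp(-9.248) = 4385 × 9.630×10^-5 = 0.422.
Since E_N > E_P, raising the temperature improves selectivity toward N.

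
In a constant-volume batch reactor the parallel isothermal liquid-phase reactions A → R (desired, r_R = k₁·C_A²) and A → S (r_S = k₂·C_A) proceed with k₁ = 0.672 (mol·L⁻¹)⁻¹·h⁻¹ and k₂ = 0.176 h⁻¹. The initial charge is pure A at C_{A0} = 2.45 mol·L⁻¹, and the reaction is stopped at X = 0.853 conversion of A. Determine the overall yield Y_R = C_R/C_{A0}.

0.696

C_A = C_{A0}(1−X) = 0.3602 mol·L⁻¹.
Along a PFR/batch, dC_S/dC_A = −r_S/(r_R+r_S) = −k₂/(k₂+k₁·C_A).
Integrating from C_{A0} to C_A: C_S = (0.176/0.672)·ln[(0.176+0.672·2.45)/(0.176+0.672·0.360)] = 0.2619·ln(1.822/0.4180) = 0.3856 mol·L⁻¹.
Then C_R = (C_{A0}−C_A) − C_S = 2.090 − 0.3856 = 1.704 mol·L⁻¹.
Y_R = C_R/C_{A0} = 1.704/2.45 = 0.696.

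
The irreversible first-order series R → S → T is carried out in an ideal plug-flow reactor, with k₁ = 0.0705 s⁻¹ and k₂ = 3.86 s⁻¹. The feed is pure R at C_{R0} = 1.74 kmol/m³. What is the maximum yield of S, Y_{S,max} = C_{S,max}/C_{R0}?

Evaluating C_S at τ_opt = ln(k₂/k₁)/(k₂−k₁) gives C_{S,max}/C_{R0} = (k₁/k₂)^[k₂/(k₂−k₁)].
= (0.0705/3.86)^(3.86/(3.86−0.0705)) = (0.01826)^(1.019) = 0.01695.

0.0170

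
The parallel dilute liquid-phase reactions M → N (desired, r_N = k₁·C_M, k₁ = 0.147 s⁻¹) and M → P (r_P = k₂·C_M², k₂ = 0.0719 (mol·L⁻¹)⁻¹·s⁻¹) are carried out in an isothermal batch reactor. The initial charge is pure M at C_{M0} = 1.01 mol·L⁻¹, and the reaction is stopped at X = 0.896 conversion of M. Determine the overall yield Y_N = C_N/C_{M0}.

0.711

C_M = C_{M0}(1−X) = 0.1050 mol·L⁻¹.
Along a PFR/batch, dC_N/dC_M = −r_N/(r_N+r_P) = −k₁/(k₁+k₂·C_M).
Integrating from C_{M0} to C_M: C_N = (0.147/0.0719)·ln[(0.147+0.0719·1.01)/(0.147+0.0719·0.105)] = 2.045·ln(0.2196/0.1546) = 0.7184 mol·L⁻¹.
Y_N = C_N/C_{M0} = 0.7184/1.01 = 0.711.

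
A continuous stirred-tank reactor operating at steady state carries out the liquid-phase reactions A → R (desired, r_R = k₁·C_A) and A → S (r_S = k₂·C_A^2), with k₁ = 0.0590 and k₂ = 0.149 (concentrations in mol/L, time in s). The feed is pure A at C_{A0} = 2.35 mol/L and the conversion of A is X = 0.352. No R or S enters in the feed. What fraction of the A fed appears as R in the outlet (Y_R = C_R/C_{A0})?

0.0726

Exit C_A = C_{A0}(1−X) = 2.35×0.648 = 1.523 mol/L.
In a CSTR the entire volume is at exit conditions, so r_R = 0.0590×1.523 = 0.08985 and r_S = 0.149×1.523^2 = 0.3455.
Fraction of consumed A going to R: r_R/(r_R+r_S) = 0.2064.
C_R = 0.2064·C_{A0}·X = 0.2064×2.35×0.352 = 0.171 mol/L; Y_R = C_R/C_{A0} = 0.0726.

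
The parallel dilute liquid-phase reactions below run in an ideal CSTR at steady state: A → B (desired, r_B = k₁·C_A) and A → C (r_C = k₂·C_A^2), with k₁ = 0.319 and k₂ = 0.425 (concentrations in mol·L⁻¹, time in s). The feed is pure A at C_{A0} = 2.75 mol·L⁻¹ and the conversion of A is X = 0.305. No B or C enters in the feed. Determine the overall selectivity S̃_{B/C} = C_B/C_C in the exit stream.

Exit C_A = C_{A0}(1−X) = 2.75×0.695 = 1.911 mol·L⁻¹.
A CSTR operates uniformly at the exit composition, giving r_B = 0.6097 and r_C = 1.552 (each k·C_A^n at C_A = 1.911).
Overall selectivity = C_B/C_C = r_Bτ/(r_Cτ) = r_B/r_C = 0.393.

0.393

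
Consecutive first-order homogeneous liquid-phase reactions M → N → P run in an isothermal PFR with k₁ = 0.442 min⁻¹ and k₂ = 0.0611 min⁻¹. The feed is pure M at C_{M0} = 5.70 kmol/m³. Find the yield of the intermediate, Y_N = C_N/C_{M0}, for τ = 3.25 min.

0.676

The intermediate concentration in a first-order A→B→C sequence is C_N = k₁C_{M0}(e^(−k₁τ) − e^(−k₂τ))/(k₂−k₁).
e^(−k₁τ) = e^(−0.442×3.25) = e^(−1.437) = 0.2378; e^(−k₂τ) = e^(−0.1986) = 0.8199.
C_N = 0.442×5.70/(0.0611−0.442) × (0.2378−0.8199) = (-6.614)×(-0.5821) = 3.850 kmol/m³.
Y_N = C_N/C_{M0} = 3.850/5.70 = 0.676.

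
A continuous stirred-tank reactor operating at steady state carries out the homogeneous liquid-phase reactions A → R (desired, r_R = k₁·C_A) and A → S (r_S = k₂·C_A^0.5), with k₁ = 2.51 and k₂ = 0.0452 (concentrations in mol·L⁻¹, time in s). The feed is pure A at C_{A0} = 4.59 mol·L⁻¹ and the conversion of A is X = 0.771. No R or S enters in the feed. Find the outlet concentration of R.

3.48 mol·L⁻¹

Exit C_A = C_{A0}(1−X) = 4.59×0.229 = 1.051 mol·L⁻¹.
In a CSTR the entire volume is at exit conditions, so r_R = 2.51×1.051 = 2.638 and r_S = 0.0452×1.051^0.5 = 0.04634.
Fraction of consumed A going to R: r_R/(r_R+r_S) = 0.9827.
C_R = 0.9827·C_{A0}·X = 0.9827×4.59×0.771 = 3.48 mol·L⁻¹.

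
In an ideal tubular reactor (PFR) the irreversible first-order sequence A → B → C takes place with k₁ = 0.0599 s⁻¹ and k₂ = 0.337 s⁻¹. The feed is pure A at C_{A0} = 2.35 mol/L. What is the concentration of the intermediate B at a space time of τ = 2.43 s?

The intermediate concentration in a first-order A→B→C sequence is C_B = k₁C_{A0}(e^(−k₁τ) − e^(−k₂τ))/(k₂−k₁).
e^(−k₁τ) = e^(−0.0599×2.43) = e^(−0.1456) = 0.8645; e^(−k₂τ) = e^(−0.8189) = 0.4409.
C_B = 0.0599×2.35/(0.337−0.0599) × (0.8645−0.4409) = 0.5080×0.4236 = 0.2152 mol/L.

0.215 mol/L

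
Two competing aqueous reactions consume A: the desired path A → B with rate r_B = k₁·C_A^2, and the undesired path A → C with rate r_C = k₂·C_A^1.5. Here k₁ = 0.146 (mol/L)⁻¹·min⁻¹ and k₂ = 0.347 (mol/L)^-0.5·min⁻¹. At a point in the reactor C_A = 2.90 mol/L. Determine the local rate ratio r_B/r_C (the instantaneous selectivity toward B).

0.717

S_{B/C} = r_B/r_C = (k₁·C_A^2)/(k₂·C_A^1.5) = (k₁/k₂)·C_A^0.5.
= (0.146×2.900^2) / (0.347×2.900^1.5) = 1.228/1.714 = 0.717.
Since the desired path is higher order in A, keeping C_A high (PFR or concentrated feed) favours B.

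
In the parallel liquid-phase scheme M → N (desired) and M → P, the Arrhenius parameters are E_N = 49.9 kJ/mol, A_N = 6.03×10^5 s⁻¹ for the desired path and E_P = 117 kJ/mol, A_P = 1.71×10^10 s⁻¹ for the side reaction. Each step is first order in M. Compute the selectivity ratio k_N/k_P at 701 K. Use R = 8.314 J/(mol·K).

3.53

k_N/k_P = (A_N/A_P)·exp[−(E_N−E_P)/(RT)] = (A_N/A_P)·exp[(E_P−E_N)/(RT)].
(E_P−E_N)/(RT) = (117−49.9)×10³/(8.314×701) = 67100/5828 = 11.51.
k_N/k_P = (6.03×10^5/1.71×10^10)·exp(11.51) = 3.526×10^-5 × 1.000×10^5 = 3.53.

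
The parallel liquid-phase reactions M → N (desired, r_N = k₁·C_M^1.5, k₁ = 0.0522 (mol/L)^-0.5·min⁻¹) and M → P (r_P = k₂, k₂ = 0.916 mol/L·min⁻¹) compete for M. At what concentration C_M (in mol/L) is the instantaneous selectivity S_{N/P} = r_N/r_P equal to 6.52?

S_{N/P} = (k₁/k₂)·C_M^1.5 ⇒ C_M = (S·k₂/k₁)^(1/1.5).
= (6.52×0.916/0.0522)^(0.6667) = (114.4)^(0.6667) = 23.6 mol/L.

23.6 mol/L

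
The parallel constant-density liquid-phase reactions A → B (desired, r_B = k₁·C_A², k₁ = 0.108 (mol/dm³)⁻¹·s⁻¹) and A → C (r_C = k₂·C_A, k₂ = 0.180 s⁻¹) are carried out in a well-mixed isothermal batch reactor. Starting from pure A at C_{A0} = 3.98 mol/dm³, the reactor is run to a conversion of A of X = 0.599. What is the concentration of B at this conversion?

C_A = C_{A0}(1−X) = 1.596 mol/dm³.
Along a PFR/batch, dC_C/dC_A = −r_C/(r_B+r_C) = −k₂/(k₂+k₁·C_A).
Integrating from C_{A0} to C_A: C_C = (0.180/0.108)·ln[(0.180+0.108·3.98)/(0.180+0.108·1.60)] = 1.667·ln(0.6098/0.3524) = 0.9142 mol/dm³.
Then C_B = (C_{A0}−C_A) − C_C = 2.384 − 0.9142 = 1.470 mol/dm³.

1.47 mol/dm³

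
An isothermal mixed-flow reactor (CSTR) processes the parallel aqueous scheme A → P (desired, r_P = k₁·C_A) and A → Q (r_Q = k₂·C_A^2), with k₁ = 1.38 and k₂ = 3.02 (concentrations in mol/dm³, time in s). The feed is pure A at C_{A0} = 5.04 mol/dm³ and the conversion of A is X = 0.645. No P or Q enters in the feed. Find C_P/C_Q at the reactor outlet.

Exit C_A = C_{A0}(1−X) = 5.04×0.355 = 1.789 mol/dm³.
Rates in a CSTR are evaluated at the outlet concentration: r_P = 1.38×1.789 = 2.469, r_Q = 3.02×1.789^2 = 9.668.
Overall selectivity = C_P/C_Q = r_Pτ/(r_Qτ) = r_P/r_Q = 0.255.

0.255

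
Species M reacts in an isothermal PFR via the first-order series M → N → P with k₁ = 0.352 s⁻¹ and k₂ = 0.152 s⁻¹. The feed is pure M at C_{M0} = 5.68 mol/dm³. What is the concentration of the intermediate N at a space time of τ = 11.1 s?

1.65 mol/dm³

For first-order series with pure M initially, C_N(τ) = k₁C_{M0}/(k₂−k₁)·(e^(−k₁τ) − e^(−k₂τ)).
e^(−k₁τ) = e^(−0.352×11.1) = e^(−3.907) = 0.02010; e^(−k₂τ) = e^(−1.687) = 0.1850.
C_N = 0.352×5.68/(0.152−0.352) × (0.02010−0.1850) = (-9.997)×(-0.1649) = 1.649 mol/dm³.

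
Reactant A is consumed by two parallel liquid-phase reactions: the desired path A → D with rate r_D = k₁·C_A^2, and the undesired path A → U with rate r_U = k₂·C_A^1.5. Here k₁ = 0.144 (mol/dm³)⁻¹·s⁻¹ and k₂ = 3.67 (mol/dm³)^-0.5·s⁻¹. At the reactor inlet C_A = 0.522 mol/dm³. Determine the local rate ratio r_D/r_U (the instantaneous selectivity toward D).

S_{D/U} = r_D/r_U = (k₁·C_A^2)/(k₂·C_A^1.5) = (k₁/k₂)·C_A^0.5.
= (0.144×0.5220^2) / (3.67×0.5220^1.5) = 0.03924/1.384 = 0.0283.
Since the desired path is higher order in A, keeping C_A high (PFR or concentrated feed) favours D.

0.0283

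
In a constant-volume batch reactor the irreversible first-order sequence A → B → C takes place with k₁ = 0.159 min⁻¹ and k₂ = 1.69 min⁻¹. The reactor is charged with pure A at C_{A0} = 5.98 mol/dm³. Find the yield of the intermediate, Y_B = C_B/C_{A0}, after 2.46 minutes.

0.0686

For first-order series with pure A initially, C_B(t) = k₁C_{A0}/(k₂−k₁)·(e^(−k₁t) − e^(−k₂t)).
e^(−k₁t) = e^(−0.159×2.46) = e^(−0.3911) = 0.6763; e^(−k₂t) = e^(−4.157) = 0.01565.
C_B = 0.159×5.98/(1.69−0.159) × (0.6763−0.01565) = 0.6210×0.6606 = 0.4103 mol/dm³.
Y_B = C_B/C_{A0} = 0.4103/5.98 = 0.0686.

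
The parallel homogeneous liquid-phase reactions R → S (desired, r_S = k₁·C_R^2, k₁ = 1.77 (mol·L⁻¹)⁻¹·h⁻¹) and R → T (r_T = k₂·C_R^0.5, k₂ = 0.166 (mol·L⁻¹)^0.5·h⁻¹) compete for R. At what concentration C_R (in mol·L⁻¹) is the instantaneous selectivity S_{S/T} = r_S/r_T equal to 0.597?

S_{S/T} = (k₁/k₂)·C_R^1.5 ⇒ C_R = (S·k₂/k₁)^(1/1.5).
= (0.597×0.166/1.77)^(0.6667) = (0.05599)^(0.6667) = 0.146 mol·L⁻¹.

0.146 mol·L⁻¹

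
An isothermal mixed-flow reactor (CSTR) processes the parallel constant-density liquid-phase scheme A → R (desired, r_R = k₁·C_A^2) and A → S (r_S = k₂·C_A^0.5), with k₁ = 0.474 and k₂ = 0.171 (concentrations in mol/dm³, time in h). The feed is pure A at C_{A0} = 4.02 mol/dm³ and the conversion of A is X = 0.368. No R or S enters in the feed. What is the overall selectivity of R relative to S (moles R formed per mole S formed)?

Exit C_A = C_{A0}(1−X) = 4.02×0.632 = 2.541 mol/dm³.
In a CSTR the entire volume is at exit conditions, so r_R = 0.474×2.541^2 = 3.060 and r_S = 0.171×2.541^0.5 = 0.2726.
Overall selectivity = C_R/C_S = r_Rτ/(r_Sτ) = r_R/r_S = 11.2.

11.2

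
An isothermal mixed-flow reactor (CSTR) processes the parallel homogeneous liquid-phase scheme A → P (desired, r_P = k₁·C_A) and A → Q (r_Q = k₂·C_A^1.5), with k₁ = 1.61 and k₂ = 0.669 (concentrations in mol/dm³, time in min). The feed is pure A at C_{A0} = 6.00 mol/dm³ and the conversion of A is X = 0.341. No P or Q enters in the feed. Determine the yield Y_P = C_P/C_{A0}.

0.187

Exit C_A = C_{A0}(1−X) = 6.00×0.659 = 3.954 mol/dm³.
In a CSTR the entire volume is at exit conditions, so r_P = 1.61×3.954 = 6.366 and r_Q = 0.669×3.954^1.5 = 5.260.
Fraction of consumed A going to P: r_P/(r_P+r_Q) = 0.5476.
C_P = 0.5476·C_{A0}·X = 0.5476×6.00×0.341 = 1.12 mol/dm³; Y_P = C_P/C_{A0} = 0.187.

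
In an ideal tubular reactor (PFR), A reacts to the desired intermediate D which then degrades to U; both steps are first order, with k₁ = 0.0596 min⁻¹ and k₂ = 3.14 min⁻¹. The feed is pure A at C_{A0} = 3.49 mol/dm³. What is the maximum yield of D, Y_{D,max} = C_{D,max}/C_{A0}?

0.0176

Evaluating C_D at τ_opt = ln(k₂/k₁)/(k₂−k₁) gives C_{D,max}/C_{A0} = (k₁/k₂)^[k₂/(k₂−k₁)].
= (0.0596/3.14)^(3.14/(3.14−0.0596)) = (0.01898)^(1.019) = 0.01758.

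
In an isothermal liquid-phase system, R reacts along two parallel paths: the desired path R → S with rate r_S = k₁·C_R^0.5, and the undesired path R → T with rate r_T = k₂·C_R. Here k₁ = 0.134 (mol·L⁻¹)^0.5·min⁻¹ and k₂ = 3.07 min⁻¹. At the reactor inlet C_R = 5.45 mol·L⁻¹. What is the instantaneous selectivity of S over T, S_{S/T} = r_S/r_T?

S_{S/T} = r_S/r_T = (k₁·C_R^0.5)/(k₂·C_R) = (k₁/k₂)·C_R^-0.5.
= (0.134×5.450^0.5) / (3.07×5.450) = 0.3128/16.73 = 0.0187.
The undesired path is higher order in R, so low C_R (CSTR or dilute feed) favours S.

0.0187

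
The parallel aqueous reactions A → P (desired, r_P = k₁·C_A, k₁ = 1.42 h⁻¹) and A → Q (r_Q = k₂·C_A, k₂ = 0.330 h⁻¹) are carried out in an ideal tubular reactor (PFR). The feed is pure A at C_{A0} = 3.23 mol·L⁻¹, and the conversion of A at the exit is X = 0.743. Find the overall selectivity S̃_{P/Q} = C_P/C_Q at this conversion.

C_A = C_{A0}(1−X) = 0.8301 mol·L⁻¹.
Both paths are first order in A, so the instantaneous fraction to P is constant: dC_P/d(−C_A) = k₁/(k₁+k₂) = 0.8114.
C_P = 0.8114·(C_{A0}−C_A) = 0.8114×2.400 = 1.95 mol·L⁻¹.
C_Q = (C_{A0}−C_A)−C_P = 0.4526 mol·L⁻¹; S̃_{P/Q} = 1.947/0.4526 = 4.30.

4.30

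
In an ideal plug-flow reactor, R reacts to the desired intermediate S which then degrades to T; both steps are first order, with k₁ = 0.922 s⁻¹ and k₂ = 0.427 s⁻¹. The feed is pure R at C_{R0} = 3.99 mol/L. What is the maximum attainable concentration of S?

At the optimum, C_{S,max}/C_{R0} = (k₁/k₂)^[k₂/(k₂−k₁)].
= (0.922/0.427)^(0.427/(0.427−0.922)) = (2.159)^(-0.8626) = 0.5148.
C_{S,max} = 0.5148×3.99 = 2.05 mol/L.

2.05 mol/L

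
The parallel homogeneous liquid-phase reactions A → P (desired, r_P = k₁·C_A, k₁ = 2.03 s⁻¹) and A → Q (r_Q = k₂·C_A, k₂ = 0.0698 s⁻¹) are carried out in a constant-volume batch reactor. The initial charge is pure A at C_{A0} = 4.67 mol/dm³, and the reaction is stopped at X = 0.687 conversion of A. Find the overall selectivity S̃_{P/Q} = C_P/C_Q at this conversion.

29.1

C_A = C_{A0}(1−X) = 1.462 mol/dm³.
Both paths are first order in A, so the instantaneous fraction to P is constant: dC_P/d(−C_A) = k₁/(k₁+k₂) = 0.9668.
C_P = 0.9668·(C_{A0}−C_A) = 0.9668×3.208 = 3.10 mol/dm³.
C_Q = (C_{A0}−C_A)−C_P = 0.1066 mol/dm³; S̃_{P/Q} = 3.102/0.1066 = 29.1.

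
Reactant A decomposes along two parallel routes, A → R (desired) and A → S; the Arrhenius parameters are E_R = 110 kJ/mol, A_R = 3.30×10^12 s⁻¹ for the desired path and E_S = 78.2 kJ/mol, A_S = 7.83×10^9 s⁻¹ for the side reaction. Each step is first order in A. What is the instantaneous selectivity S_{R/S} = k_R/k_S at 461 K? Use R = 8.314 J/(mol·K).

0.105

Since both paths have the same order in A, the concentration cancels and S_{R/S} = k_R/k_S = (A_R/A_S)·exp[(E_S−E_R)/(RT)].
(E_S−E_R)/(RT) = (78.2−110)×10³/(8.314×461) = -31800/3833 = -8.297.
k_R/k_S = (3.30×10^12/7.83×10^9)·exp(-8.297) = 421.5 × 2.493×10^-4 = 0.105.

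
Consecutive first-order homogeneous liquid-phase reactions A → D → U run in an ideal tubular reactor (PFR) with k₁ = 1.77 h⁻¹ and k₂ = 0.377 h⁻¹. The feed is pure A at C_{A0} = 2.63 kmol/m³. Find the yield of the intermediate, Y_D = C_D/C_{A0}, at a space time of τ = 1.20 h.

For first-order series with pure A initially, C_D(τ) = k₁C_{A0}/(k₂−k₁)·(e^(−k₁τ) − e^(−k₂τ)).
e^(−k₁τ) = e^(−1.77×1.20) = e^(−2.124) = 0.1196; e^(−k₂τ) = e^(−0.4524) = 0.6361.
C_D = 1.77×2.63/(0.377−1.77) × (0.1196−0.6361) = (-3.342)×(-0.5165) = 1.726 kmol/m³.
Y_D = C_D/C_{A0} = 1.726/2.63 = 0.656.

0.656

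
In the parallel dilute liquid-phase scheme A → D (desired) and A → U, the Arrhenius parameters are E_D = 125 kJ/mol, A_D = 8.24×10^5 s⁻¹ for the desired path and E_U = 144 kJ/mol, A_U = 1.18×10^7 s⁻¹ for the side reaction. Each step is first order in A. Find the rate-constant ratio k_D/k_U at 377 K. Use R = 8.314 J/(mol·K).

30.0

k_D/k_U = (A_D/A_U)·exp[−(E_D−E_U)/(RT)] = (A_D/A_U)·exp[(E_U−E_D)/(RT)].
(E_U−E_D)/(RT) = (144−125)×10³/(8.314×377) = 19000/3134 = 6.062.
k_D/k_U = (8.24×10^5/1.18×10^7)·exp(6.062) = 0.06983 × 429.2 = 30.0.
Since E_D < E_U, lowering the temperature improves selectivity toward D.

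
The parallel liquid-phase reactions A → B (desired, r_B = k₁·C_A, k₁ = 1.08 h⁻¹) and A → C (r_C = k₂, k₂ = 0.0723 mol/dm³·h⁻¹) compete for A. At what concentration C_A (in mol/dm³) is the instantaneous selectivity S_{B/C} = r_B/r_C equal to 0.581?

0.0389 mol/dm³

S_{B/C} = (k₁/k₂)·C_A ⇒ C_A = S·k₂/k₁.
= 0.581×0.0723/1.08 = 0.0389 mol/dm³.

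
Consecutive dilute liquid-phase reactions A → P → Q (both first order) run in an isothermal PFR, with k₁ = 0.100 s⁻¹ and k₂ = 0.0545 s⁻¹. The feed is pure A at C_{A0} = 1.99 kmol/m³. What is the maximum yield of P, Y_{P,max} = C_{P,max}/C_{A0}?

At the optimum, C_{P,max}/C_{A0} = (k₁/k₂)^[k₂/(k₂−k₁)].
= (0.100/0.0545)^(0.0545/(0.0545−0.100)) = (1.835)^(-1.198) = 0.4833.

0.483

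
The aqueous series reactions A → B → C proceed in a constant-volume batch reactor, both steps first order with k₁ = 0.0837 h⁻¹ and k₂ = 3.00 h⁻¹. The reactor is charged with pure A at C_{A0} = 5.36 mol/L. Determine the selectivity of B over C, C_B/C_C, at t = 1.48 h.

For first-order series with pure A initially, C_B(t) = k₁C_{A0}/(k₂−k₁)·(e^(−k₁t) − e^(−k₂t)).
e^(−k₁t) = e^(−0.0837×1.48) = e^(−0.1239) = 0.8835; e^(−k₂t) = e^(−4.440) = 0.01180.
C_B = 0.0837×5.36/(3.00−0.0837) × (0.8835−0.01180) = 0.1538×0.8717 = 0.1341 mol/L.
C_A = C_{A0}e^(−k₁t) = 4.736 mol/L, so C_C = C_{A0}−C_A−C_B = 0.4904 mol/L; C_B/C_C = 0.273.

0.273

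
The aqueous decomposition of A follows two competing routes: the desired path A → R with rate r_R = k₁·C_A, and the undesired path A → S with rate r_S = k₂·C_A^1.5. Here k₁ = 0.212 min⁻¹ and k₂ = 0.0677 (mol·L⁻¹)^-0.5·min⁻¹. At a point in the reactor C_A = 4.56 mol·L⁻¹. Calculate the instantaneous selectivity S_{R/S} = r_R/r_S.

1.47

S_{R/S} = r_R/r_S = (k₁·C_A)/(k₂·C_A^1.5) = (k₁/k₂)·C_A^-0.5.
= (0.212×4.560) / (0.0677×4.560^1.5) = 0.9667/0.6592 = 1.47.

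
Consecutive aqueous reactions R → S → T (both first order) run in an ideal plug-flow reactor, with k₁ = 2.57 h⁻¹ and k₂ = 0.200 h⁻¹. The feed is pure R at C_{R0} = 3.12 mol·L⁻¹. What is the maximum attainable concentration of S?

2.52 mol·L⁻¹

At the optimum, C_{S,max}/C_{R0} = (k₁/k₂)^[k₂/(k₂−k₁)].
= (2.57/0.200)^(0.200/(0.200−2.57)) = (12.85)^(-0.08439) = 0.8062.
C_{S,max} = 0.8062×3.12 = 2.52 mol·L⁻¹.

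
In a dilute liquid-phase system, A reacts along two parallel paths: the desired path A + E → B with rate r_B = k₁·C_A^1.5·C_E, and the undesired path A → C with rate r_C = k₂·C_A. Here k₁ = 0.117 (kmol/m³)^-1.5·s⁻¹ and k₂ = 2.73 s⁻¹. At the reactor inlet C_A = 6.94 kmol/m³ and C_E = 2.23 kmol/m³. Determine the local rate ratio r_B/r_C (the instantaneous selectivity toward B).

S_{B/C} = r_B/r_C = (k₁·C_A^1.5·C_E)/(k₂·C_A) = (k₁/k₂)·C_A^0.5·C_E.
= (0.117×6.940^1.5×2.230) / (2.73×6.940) = 4.770/18.95 = 0.252.

0.252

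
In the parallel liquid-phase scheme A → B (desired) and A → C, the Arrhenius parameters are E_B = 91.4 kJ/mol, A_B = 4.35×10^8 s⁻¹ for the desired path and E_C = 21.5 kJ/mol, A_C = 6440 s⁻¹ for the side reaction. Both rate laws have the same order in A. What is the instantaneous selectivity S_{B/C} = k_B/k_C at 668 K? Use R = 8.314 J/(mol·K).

With equal orders, S_{B/C} = k_B/k_C = (A_B/A_C)·exp[(E_C−E_B)/(RT)].
(E_C−E_B)/(RT) = (21.5−91.4)×10³/(8.314×668) = -69900/5554 = -12.59.
k_B/k_C = (4.35×10^8/6440)·exp(-12.59) = 67547 × 3.419×10^-6 = 0.231.
Since E_B > E_C, raising the temperature improves selectivity toward B.

0.231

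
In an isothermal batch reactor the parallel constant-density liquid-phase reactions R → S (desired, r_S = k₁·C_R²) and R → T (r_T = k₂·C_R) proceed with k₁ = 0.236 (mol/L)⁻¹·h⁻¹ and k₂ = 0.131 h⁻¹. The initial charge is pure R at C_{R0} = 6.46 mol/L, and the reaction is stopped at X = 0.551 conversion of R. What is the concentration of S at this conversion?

3.17 mol/L

C_R = C_{R0}(1−X) = 2.901 mol/L.
Along a PFR/batch, dC_T/dC_R = −r_T/(r_S+r_T) = −k₂/(k₂+k₁·C_R).
Integrating from C_{R0} to C_R: C_T = (0.131/0.236)·ln[(0.131+0.236·6.46)/(0.131+0.236·2.90)] = 0.5551·ln(1.656/0.8155) = 0.3930 mol/L.
Then C_S = (C_{R0}−C_R) − C_T = 3.559 − 0.3930 = 3.166 mol/L.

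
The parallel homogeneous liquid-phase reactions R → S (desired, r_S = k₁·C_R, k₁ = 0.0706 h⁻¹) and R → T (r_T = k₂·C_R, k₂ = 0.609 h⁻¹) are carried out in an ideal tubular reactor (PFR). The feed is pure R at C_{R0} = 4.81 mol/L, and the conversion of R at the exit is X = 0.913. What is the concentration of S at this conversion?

C_R = C_{R0}(1−X) = 0.4185 mol/L.
Both paths are first order in R, so the instantaneous fraction to S is constant: dC_S/d(−C_R) = k₁/(k₁+k₂) = 0.1039.
C_S = 0.1039·(C_{R0}−C_R) = 0.1039×4.392 = 0.456 mol/L.

0.456 mol/L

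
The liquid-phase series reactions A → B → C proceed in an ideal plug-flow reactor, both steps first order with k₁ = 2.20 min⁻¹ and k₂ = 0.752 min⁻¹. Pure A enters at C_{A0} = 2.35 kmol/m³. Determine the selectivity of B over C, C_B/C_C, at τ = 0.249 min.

For first-order series with pure A initially, C_B(τ) = k₁C_{A0}/(k₂−k₁)·(e^(−k₁τ) − e^(−k₂τ)).
e^(−k₁τ) = e^(−2.20×0.249) = e^(−0.5478) = 0.5782; e^(−k₂τ) = e^(−0.1872) = 0.8292.
C_B = 2.20×2.35/(0.752−2.20) × (0.5782−0.8292) = (-3.570)×(-0.2510) = 0.8962 kmol/m³.
C_A = C_{A0}e^(−k₁τ) = 1.359 kmol/m³, so C_C = C_{A0}−C_A−C_B = 0.09494 kmol/m³; C_B/C_C = 9.44.

9.44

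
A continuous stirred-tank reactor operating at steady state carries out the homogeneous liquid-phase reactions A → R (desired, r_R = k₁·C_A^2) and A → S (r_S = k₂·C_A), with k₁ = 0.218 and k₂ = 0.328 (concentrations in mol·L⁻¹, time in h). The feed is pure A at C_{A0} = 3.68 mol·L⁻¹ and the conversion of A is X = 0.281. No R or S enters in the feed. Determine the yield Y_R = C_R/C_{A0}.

0.179

Exit C_A = C_{A0}(1−X) = 3.68×0.719 = 2.646 mol·L⁻¹.
A CSTR operates uniformly at the exit composition, giving r_R = 1.526 and r_S = 0.8679 (each k·C_A^n at C_A = 2.646).
Fraction of consumed A going to R: r_R/(r_R+r_S) = 0.6375.
C_R = 0.6375·C_{A0}·X = 0.6375×3.68×0.281 = 0.659 mol·L⁻¹; Y_R = C_R/C_{A0} = 0.179.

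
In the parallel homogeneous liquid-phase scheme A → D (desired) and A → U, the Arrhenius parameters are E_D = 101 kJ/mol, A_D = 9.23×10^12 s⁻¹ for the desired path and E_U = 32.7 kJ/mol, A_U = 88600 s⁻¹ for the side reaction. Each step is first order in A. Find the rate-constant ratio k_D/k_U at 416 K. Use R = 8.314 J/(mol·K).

0.276

k_D/k_U = (A_D/A_U)·exp[−(E_D−E_U)/(RT)] = (A_D/A_U)·exp[(E_U−E_D)/(RT)].
(E_U−E_D)/(RT) = (32.7−101)×10³/(8.314×416) = -68300/3459 = -19.75.
k_D/k_U = (9.23×10^12/88600)·exp(-19.75) = 1.042×10^8 × 2.653×10^-9 = 0.276.
Since E_D > E_U, raising the temperature improves selectivity toward D.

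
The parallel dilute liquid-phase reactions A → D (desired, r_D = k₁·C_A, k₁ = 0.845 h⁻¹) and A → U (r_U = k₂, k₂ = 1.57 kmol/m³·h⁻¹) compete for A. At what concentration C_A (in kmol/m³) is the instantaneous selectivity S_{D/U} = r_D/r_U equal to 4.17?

S_{D/U} = (k₁/k₂)·C_A ⇒ C_A = S·k₂/k₁.
= 4.17×1.57/0.845 = 7.75 kmol/m³.

7.75 kmol/m³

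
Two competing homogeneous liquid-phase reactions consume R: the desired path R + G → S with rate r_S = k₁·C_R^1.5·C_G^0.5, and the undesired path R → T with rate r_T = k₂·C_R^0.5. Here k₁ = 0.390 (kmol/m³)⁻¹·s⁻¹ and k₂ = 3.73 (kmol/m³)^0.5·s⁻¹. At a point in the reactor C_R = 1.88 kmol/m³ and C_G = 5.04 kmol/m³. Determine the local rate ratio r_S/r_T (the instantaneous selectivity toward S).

0.441

S_{S/T} = r_S/r_T = (k₁·C_R^1.5·C_G^0.5)/(k₂·C_R^0.5) = (k₁/k₂)·C_R·C_G^0.5.
= (0.390×1.880^1.5×5.040^0.5) / (3.73×1.880^0.5) = 2.257/5.114 = 0.441.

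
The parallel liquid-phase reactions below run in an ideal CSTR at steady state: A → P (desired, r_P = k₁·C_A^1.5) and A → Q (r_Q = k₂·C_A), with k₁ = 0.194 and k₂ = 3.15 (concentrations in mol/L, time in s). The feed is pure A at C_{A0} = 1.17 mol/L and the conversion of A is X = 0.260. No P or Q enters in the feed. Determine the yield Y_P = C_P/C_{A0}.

0.0141

Exit C_A = C_{A0}(1−X) = 1.17×0.740 = 0.8658 mol/L.
In a CSTR the entire volume is at exit conditions, so r_P = 0.194×0.8658^1.5 = 0.1563 and r_Q = 3.15×0.8658 = 2.727.
Fraction of consumed A going to P: r_P/(r_P+r_Q) = 0.05420.
C_P = 0.05420·C_{A0}·X = 0.05420×1.17×0.260 = 0.0165 mol/L; Y_P = C_P/C_{A0} = 0.0141.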